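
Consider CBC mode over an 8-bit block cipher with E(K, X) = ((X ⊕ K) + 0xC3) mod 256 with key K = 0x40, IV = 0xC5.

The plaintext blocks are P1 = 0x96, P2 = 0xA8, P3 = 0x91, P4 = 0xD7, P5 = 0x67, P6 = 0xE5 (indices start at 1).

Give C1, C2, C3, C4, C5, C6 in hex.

CBC encryption: C_i = E(K, P_i ⊕ C_{i−1}), with C_{0} = IV.
C1: P1 ⊕ 0xC5 = 0x53; E(K, 0x53) = 0xD6.
C2: P2 ⊕ 0xD6 = 0x7E; E(K, 0x7E) = 0x01.
C3: P3 ⊕ 0x01 = 0x90; E(K, 0x90) = 0x93.
C4: P4 ⊕ 0x93 = 0x44; E(K, 0x44) = 0xC7.
C5: P5 ⊕ 0xC7 = 0xA0; E(K, 0xA0) = 0xA3.
C6: P6 ⊕ 0xA3 = 0x46; E(K, 0x46) = 0xC9.

C1 = 0xD6, C2 = 0x01, C3 = 0x93, C4 = 0xC7, C5 = 0xA3, C6 = 0xC9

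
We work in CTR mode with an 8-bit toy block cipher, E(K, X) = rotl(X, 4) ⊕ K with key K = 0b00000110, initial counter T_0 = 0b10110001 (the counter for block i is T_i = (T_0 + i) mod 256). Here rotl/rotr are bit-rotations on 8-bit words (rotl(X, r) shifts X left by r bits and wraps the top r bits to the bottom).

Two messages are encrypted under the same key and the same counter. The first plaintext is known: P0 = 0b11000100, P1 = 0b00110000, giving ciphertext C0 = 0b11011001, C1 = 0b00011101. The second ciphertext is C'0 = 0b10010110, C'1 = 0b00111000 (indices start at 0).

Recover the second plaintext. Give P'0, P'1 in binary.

P'0 = 0b10001011, P'1 = 0b00010101

In CTR with a reused counter, both messages share the same keystream S_i, so C_i ⊕ C'_i = P_i ⊕ P'_i and thus P'_i = P_i ⊕ C_i ⊕ C'_i.
P'0: 0b11000100 ⊕ 0b11011001 ⊕ 0b10010110 = 0b10001011.
P'1: 0b00110000 ⊕ 0b00011101 ⊕ 0b00111000 = 0b00010101.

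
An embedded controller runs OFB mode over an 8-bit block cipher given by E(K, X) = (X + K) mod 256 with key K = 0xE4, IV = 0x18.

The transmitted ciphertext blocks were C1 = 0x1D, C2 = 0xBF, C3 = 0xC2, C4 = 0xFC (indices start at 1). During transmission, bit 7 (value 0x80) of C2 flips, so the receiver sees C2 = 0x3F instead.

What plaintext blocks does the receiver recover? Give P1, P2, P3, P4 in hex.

P1 = 0xE1, P2 = 0xDF, P3 = 0x06, P4 = 0x54

OFB decryption: S_i = E(K, S_{i−1}) with S_{0} = IV; P_i = C_i ⊕ S_i.
Only C2 changed, to 0x3F. In OFB, a change in C_i flips the same bit in P_i only; the keystream is unaffected. Decrypting the received ciphertext:
P1: S = E(K, 0x18) = 0xFC; 0x1D ⊕ 0xFC = 0xE1.
P2: S = E(K, 0xFC) = 0xE0; 0x3F ⊕ 0xE0 = 0xDF.
P3: S = E(K, 0xE0) = 0xC4; 0xC2 ⊕ 0xC4 = 0x06.
P4: S = E(K, 0xC4) = 0xA8; 0xFC ⊕ 0xA8 = 0x54.
Blocks that differ from the original plaintext: P2.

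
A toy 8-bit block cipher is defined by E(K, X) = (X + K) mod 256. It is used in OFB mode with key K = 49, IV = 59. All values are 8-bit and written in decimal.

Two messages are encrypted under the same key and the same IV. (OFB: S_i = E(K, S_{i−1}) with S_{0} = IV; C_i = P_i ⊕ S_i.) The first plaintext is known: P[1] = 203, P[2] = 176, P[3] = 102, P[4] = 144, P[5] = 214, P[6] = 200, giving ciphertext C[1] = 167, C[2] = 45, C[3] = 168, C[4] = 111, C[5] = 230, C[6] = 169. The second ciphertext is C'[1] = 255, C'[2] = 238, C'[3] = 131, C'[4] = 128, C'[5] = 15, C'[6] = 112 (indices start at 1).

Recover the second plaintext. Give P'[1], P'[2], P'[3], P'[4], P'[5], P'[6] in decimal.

In OFB with a reused IV, both messages share the same keystream S_i, so C_i ⊕ C'_i = P_i ⊕ P'_i and thus P'_i = P_i ⊕ C_i ⊕ C'_i.
P'[1]: 203 ⊕ 167 ⊕ 255 = 147.
P'[2]: 176 ⊕ 45 ⊕ 238 = 115.
P'[3]: 102 ⊕ 168 ⊕ 131 = 77.
P'[4]: 144 ⊕ 111 ⊕ 128 = 127.
P'[5]: 214 ⊕ 230 ⊕ 15 = 63.
P'[6]: 200 ⊕ 169 ⊕ 112 = 17.

P'[1] = 147, P'[2] = 115, P'[3] = 77, P'[4] = 127, P'[5] = 63, P'[6] = 17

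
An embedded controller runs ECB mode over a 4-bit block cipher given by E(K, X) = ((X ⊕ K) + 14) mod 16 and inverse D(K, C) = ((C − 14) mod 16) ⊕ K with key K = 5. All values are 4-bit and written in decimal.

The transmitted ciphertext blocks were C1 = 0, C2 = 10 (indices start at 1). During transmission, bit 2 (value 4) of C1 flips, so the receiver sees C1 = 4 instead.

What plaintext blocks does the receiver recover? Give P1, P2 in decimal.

ECB decryption: P_i = D(K, C_i).
Only C1 changed, to 4. In ECB, a change in C_i affects only P_i. Decrypting the received ciphertext:
P1: D(K, 4) = 3.
P2: D(K, 10) = 9.
Blocks that differ from the original plaintext: P1.

P1 = 3, P2 = 9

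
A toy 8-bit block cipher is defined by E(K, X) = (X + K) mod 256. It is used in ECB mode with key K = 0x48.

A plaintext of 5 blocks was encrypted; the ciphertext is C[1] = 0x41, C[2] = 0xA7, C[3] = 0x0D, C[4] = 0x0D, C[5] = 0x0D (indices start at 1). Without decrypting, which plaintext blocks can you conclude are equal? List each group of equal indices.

ECB encrypts each block independently with the same key, so equal ciphertext blocks imply equal plaintext blocks.
C[3] = C[4] = C[5] = 0x0D, so P[3] = P[4] = P[5].

P[3] = P[4] = P[5]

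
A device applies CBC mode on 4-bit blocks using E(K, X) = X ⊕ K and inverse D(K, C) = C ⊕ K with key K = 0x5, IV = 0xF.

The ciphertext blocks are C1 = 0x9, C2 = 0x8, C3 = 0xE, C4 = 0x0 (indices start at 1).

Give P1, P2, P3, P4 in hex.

P1 = 0x3, P2 = 0x4, P3 = 0x3, P4 = 0xB

CBC decryption: P_i = D(K, C_i) ⊕ C_{i−1}, with C_{0} = IV.
P1: D(K, 0x9) = 0xC; 0xC ⊕ 0xF = 0x3.
P2: D(K, 0x8) = 0xD; 0xD ⊕ 0x9 = 0x4.
P3: D(K, 0xE) = 0xB; 0xB ⊕ 0x8 = 0x3.
P4: D(K, 0x0) = 0x5; 0x5 ⊕ 0xE = 0xB.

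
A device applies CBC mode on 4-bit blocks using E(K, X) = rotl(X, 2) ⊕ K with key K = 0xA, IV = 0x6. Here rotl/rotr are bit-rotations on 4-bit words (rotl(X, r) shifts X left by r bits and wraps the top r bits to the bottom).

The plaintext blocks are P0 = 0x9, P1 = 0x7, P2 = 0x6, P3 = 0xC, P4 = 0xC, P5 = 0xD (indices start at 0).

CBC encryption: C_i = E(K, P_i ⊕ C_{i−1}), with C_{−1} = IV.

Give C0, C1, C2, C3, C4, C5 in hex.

C0 = 0x5, C1 = 0x2, C2 = 0xB, C3 = 0x7, C4 = 0x4, C5 = 0xC

C0: P0 ⊕ 0x6 = 0xF; E(K, 0xF) = 0x5.
C1: P1 ⊕ 0x5 = 0x2; E(K, 0x2) = 0x2.
C2: P2 ⊕ 0x2 = 0x4; E(K, 0x4) = 0xB.
C3: P3 ⊕ 0xB = 0x7; E(K, 0x7) = 0x7.
C4: P4 ⊕ 0x7 = 0xB; E(K, 0xB) = 0x4.
C5: P5 ⊕ 0x4 = 0x9; E(K, 0x9) = 0xC.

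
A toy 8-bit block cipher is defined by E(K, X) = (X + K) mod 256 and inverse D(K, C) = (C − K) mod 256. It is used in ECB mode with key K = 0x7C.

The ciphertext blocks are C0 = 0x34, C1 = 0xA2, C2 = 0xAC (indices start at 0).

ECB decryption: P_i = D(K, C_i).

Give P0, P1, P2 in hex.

P0: D(K, 0x34) = 0xB8.
P1: D(K, 0xA2) = 0x26.
P2: D(K, 0xAC) = 0x30.

P0 = 0xB8, P1 = 0x26, P2 = 0x30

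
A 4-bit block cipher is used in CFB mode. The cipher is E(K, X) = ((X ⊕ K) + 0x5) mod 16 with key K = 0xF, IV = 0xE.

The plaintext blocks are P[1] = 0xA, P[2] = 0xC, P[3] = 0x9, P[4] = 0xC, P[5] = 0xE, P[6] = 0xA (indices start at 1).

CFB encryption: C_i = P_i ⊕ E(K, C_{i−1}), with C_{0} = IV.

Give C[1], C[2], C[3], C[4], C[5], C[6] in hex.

C[1] = 0xC, C[2] = 0x4, C[3] = 0x9, C[4] = 0x7, C[5] = 0x3, C[6] = 0xB

C[1]: E(K, 0xE) = 0x6; 0xA ⊕ 0x6 = 0xC.
C[2]: E(K, 0xC) = 0x8; 0xC ⊕ 0x8 = 0x4.
C[3]: E(K, 0x4) = 0x0; 0x9 ⊕ 0x0 = 0x9.
C[4]: E(K, 0x9) = 0xB; 0xC ⊕ 0xB = 0x7.
C[5]: E(K, 0x7) = 0xD; 0xE ⊕ 0xD = 0x3.
C[6]: E(K, 0x3) = 0x1; 0xA ⊕ 0x1 = 0xB.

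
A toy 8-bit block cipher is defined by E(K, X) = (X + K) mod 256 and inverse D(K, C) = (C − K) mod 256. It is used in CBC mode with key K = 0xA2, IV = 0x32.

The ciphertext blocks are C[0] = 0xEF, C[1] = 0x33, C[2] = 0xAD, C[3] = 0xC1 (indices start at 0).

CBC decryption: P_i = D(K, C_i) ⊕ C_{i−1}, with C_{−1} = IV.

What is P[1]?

P[1]: D(K, 0x33) = 0x91; 0x91 ⊕ 0xEF = 0x7E.

P[1] = 0x7E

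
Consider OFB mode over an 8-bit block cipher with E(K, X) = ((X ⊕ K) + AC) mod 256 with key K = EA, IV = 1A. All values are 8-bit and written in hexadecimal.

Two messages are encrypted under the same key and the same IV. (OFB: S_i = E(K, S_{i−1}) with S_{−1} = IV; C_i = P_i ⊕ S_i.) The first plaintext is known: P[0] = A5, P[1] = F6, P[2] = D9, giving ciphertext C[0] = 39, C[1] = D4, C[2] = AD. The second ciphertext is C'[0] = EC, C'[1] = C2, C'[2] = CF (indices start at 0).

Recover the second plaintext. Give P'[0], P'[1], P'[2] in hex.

P'[0] = 70, P'[1] = E0, P'[2] = BB

In OFB with a reused IV, both messages share the same keystream S_i, so C_i ⊕ C'_i = P_i ⊕ P'_i and thus P'_i = P_i ⊕ C_i ⊕ C'_i.
P'[0]: A5 ⊕ 39 ⊕ EC = 70.
P'[1]: F6 ⊕ D4 ⊕ C2 = E0.
P'[2]: D9 ⊕ AD ⊕ CF = BB.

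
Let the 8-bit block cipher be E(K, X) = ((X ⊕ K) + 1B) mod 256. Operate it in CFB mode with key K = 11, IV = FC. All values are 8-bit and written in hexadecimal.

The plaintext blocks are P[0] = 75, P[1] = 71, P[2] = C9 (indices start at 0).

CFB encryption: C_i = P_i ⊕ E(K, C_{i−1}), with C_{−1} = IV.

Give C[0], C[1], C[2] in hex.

C[0] = 7D, C[1] = F6, C[2] = CB

C[0]: E(K, FC) = 08; 75 ⊕ 08 = 7D.
C[1]: E(K, 7D) = 87; 71 ⊕ 87 = F6.
C[2]: E(K, F6) = 02; C9 ⊕ 02 = CB.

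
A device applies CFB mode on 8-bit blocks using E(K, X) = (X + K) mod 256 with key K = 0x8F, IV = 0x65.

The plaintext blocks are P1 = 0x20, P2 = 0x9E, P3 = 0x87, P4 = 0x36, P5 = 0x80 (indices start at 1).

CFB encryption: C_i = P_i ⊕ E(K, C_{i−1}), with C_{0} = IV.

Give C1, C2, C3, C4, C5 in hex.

C1: E(K, 0x65) = 0xF4; 0x20 ⊕ 0xF4 = 0xD4.
C2: E(K, 0xD4) = 0x63; 0x9E ⊕ 0x63 = 0xFD.
C3: E(K, 0xFD) = 0x8C; 0x87 ⊕ 0x8C = 0x0B.
C4: E(K, 0x0B) = 0x9A; 0x36 ⊕ 0x9A = 0xAC.
C5: E(K, 0xAC) = 0x3B; 0x80 ⊕ 0x3B = 0xBB.

C1 = 0xD4, C2 = 0xFD, C3 = 0x0B, C4 = 0xAC, C5 = 0xBB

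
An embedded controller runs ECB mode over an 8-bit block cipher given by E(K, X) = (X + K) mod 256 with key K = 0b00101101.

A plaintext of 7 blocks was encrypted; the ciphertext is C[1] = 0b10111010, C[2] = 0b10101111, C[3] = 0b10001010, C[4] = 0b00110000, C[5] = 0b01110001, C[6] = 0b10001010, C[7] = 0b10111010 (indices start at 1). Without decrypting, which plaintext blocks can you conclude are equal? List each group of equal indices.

ECB encrypts each block independently with the same key, so equal ciphertext blocks imply equal plaintext blocks.
C[1] = C[7] = 0b10111010, so P[1] = P[7].
C[3] = C[6] = 0b10001010, so P[3] = P[6].

P[1] = P[7]; P[3] = P[6]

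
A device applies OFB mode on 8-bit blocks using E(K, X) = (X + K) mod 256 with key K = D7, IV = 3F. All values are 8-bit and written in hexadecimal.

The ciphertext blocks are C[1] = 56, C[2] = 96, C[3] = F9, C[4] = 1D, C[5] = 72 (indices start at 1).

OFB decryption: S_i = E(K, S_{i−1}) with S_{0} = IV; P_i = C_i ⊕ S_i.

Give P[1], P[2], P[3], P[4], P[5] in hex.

P[1]: S = E(K, 3F) = 16; 56 ⊕ 16 = 40.
P[2]: S = E(K, 16) = ED; 96 ⊕ ED = 7B.
P[3]: S = E(K, ED) = C4; F9 ⊕ C4 = 3D.
P[4]: S = E(K, C4) = 9B; 1D ⊕ 9B = 86.
P[5]: S = E(K, 9B) = 72; 72 ⊕ 72 = 00.

P[1] = 40, P[2] = 7B, P[3] = 3D, P[4] = 86, P[5] = 00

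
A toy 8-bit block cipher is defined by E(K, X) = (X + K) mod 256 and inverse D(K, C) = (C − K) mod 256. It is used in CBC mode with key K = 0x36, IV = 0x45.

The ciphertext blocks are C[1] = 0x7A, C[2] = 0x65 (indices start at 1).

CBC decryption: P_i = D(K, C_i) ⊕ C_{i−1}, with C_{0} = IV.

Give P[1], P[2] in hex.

P[1] = 0x01, P[2] = 0x55

P[1]: D(K, 0x7A) = 0x44; 0x44 ⊕ 0x45 = 0x01.
P[2]: D(K, 0x65) = 0x2F; 0x2F ⊕ 0x7A = 0x55.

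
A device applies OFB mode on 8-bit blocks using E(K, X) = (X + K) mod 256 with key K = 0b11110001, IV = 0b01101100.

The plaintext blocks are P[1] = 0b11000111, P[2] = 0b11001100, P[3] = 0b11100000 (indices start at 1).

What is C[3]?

OFB encryption: S_i = E(K, S_{i−1}) with S_{0} = IV; C_i = P_i ⊕ S_i.
C[1]: S = E(K, 0b01101100) = 0b01011101; 0b11000111 ⊕ 0b01011101 = 0b10011010.
C[2]: S = E(K, 0b01011101) = 0b01001110; 0b11001100 ⊕ 0b01001110 = 0b10000010.
C[3]: S = E(K, 0b01001110) = 0b00111111; 0b11100000 ⊕ 0b00111111 = 0b11011111.

C[3] = 0b11011111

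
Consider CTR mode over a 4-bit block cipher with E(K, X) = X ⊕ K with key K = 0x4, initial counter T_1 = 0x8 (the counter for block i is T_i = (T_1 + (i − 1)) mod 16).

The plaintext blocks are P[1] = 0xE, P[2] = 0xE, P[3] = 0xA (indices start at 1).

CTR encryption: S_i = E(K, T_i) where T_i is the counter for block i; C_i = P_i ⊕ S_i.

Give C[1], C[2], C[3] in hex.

C[1]: T = 0x8, S = E(K, T) = 0xC; 0xE ⊕ 0xC = 0x2.
C[2]: T = 0x9, S = E(K, T) = 0xD; 0xE ⊕ 0xD = 0x3.
C[3]: T = 0xA, S = E(K, T) = 0xE; 0xA ⊕ 0xE = 0x4.

C[1] = 0x2, C[2] = 0x3, C[3] = 0x4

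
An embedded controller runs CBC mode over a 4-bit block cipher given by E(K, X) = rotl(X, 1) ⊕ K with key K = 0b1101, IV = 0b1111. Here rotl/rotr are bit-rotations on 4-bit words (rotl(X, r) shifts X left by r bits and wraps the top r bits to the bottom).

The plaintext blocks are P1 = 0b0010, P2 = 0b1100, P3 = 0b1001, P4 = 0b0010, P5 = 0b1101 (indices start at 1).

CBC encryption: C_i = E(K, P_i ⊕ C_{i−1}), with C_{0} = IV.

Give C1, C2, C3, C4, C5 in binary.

C1: P1 ⊕ 0b1111 = 0b1101; E(K, 0b1101) = 0b0110.
C2: P2 ⊕ 0b0110 = 0b1010; E(K, 0b1010) = 0b1000.
C3: P3 ⊕ 0b1000 = 0b0001; E(K, 0b0001) = 0b1111.
C4: P4 ⊕ 0b1111 = 0b1101; E(K, 0b1101) = 0b0110.
C5: P5 ⊕ 0b0110 = 0b1011; E(K, 0b1011) = 0b1010.

C1 = 0b0110, C2 = 0b1000, C3 = 0b1111, C4 = 0b0110, C5 = 0b1010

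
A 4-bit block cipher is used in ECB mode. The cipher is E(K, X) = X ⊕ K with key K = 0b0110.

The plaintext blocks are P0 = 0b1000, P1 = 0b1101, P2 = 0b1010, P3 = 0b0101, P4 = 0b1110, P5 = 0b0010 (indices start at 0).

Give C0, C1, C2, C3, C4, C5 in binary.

C0 = 0b1110, C1 = 0b1011, C2 = 0b1100, C3 = 0b0011, C4 = 0b1000, C5 = 0b0100

ECB encryption: C_i = E(K, P_i).
C0: E(K, 0b1000) = 0b1110.
C1: E(K, 0b1101) = 0b1011.
C2: E(K, 0b1010) = 0b1100.
C3: E(K, 0b0101) = 0b0011.
C4: E(K, 0b1110) = 0b1000.
C5: E(K, 0b0010) = 0b0100.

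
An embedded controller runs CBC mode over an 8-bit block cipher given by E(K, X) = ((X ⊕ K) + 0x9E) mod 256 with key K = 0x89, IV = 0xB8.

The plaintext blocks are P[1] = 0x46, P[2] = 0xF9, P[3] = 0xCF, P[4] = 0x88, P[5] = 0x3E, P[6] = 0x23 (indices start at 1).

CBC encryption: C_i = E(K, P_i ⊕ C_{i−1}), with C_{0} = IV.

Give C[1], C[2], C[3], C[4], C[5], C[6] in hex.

C[1] = 0x15, C[2] = 0x03, C[3] = 0xE3, C[4] = 0x80, C[5] = 0xD5, C[6] = 0x1D

C[1]: P[1] ⊕ 0xB8 = 0xFE; E(K, 0xFE) = 0x15.
C[2]: P[2] ⊕ 0x15 = 0xEC; E(K, 0xEC) = 0x03.
C[3]: P[3] ⊕ 0x03 = 0xCC; E(K, 0xCC) = 0xE3.
C[4]: P[4] ⊕ 0xE3 = 0x6B; E(K, 0x6B) = 0x80.
C[5]: P[5] ⊕ 0x80 = 0xBE; E(K, 0xBE) = 0xD5.
C[6]: P[6] ⊕ 0xD5 = 0xF6; E(K, 0xF6) = 0x1D.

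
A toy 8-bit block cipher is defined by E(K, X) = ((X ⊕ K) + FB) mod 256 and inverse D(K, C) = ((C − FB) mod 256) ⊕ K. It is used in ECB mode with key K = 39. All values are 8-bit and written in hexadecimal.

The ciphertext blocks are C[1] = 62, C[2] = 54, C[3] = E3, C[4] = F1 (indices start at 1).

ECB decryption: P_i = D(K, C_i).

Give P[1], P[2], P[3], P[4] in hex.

P[1] = 5E, P[2] = 60, P[3] = D1, P[4] = CF

P[1]: D(K, 62) = 5E.
P[2]: D(K, 54) = 60.
P[3]: D(K, E3) = D1.
P[4]: D(K, F1) = CF.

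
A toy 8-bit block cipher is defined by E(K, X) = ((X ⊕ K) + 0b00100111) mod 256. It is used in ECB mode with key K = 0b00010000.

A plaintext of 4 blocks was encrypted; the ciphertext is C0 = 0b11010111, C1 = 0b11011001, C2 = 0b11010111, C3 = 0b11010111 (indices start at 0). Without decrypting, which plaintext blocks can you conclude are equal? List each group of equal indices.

P0 = P2 = P3

ECB encrypts each block independently with the same key, so equal ciphertext blocks imply equal plaintext blocks.
C0 = C2 = C3 = 0b11010111, so P0 = P2 = P3.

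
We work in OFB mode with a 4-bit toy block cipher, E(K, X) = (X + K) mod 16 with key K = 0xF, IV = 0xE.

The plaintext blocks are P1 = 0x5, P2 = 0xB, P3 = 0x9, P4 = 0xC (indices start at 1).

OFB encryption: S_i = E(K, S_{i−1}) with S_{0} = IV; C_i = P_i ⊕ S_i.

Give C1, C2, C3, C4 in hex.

C1 = 0x8, C2 = 0x7, C3 = 0x2, C4 = 0x6

C1: S = E(K, 0xE) = 0xD; 0x5 ⊕ 0xD = 0x8.
C2: S = E(K, 0xD) = 0xC; 0xB ⊕ 0xC = 0x7.
C3: S = E(K, 0xC) = 0xB; 0x9 ⊕ 0xB = 0x2.
C4: S = E(K, 0xB) = 0xA; 0xC ⊕ 0xA = 0x6.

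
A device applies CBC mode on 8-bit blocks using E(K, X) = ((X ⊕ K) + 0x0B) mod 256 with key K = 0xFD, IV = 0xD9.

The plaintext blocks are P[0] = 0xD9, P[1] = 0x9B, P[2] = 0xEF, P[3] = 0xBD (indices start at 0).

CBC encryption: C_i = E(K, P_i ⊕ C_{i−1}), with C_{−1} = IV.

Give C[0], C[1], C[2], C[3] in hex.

C[0] = 0x08, C[1] = 0x79, C[2] = 0x76, C[3] = 0x41

C[0]: P[0] ⊕ 0xD9 = 0x00; E(K, 0x00) = 0x08.
C[1]: P[1] ⊕ 0x08 = 0x93; E(K, 0x93) = 0x79.
C[2]: P[2] ⊕ 0x79 = 0x96; E(K, 0x96) = 0x76.
C[3]: P[3] ⊕ 0x76 = 0xCB; E(K, 0xCB) = 0x41.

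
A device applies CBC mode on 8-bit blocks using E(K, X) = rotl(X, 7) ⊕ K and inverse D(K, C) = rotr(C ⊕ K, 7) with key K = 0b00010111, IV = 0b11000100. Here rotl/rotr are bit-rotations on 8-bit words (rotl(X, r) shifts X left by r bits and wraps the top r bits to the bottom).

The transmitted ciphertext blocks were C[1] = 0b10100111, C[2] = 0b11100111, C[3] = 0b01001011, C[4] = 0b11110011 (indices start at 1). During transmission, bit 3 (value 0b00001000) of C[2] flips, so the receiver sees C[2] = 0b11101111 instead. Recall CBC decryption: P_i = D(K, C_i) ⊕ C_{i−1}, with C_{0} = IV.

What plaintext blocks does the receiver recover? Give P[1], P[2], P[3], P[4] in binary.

Only C[2] changed, to 0b11101111. In CBC, a change in C_i garbles P_i and flips the same bit in P_{i+1}. Decrypting the received ciphertext:
P[1]: D(K, 0b10100111) = 0b01100001; 0b01100001 ⊕ 0b11000100 = 0b10100101.
P[2]: D(K, 0b11101111) = 0b11110001; 0b11110001 ⊕ 0b10100111 = 0b01010110.
P[3]: D(K, 0b01001011) = 0b10111000; 0b10111000 ⊕ 0b11101111 = 0b01010111.
P[4]: D(K, 0b11110011) = 0b11001001; 0b11001001 ⊕ 0b01001011 = 0b10000010.
Blocks that differ from the original plaintext: P[2], P[3].

P[1] = 0b10100101, P[2] = 0b01010110, P[3] = 0b01010111, P[4] = 0b10000010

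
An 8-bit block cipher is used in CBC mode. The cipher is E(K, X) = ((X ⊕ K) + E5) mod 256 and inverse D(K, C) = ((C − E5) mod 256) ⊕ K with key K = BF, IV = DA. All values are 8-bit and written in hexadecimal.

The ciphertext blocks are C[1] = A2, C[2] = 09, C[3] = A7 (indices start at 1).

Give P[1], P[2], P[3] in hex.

P[1] = D8, P[2] = 39, P[3] = 74

CBC decryption: P_i = D(K, C_i) ⊕ C_{i−1}, with C_{0} = IV.
P[1]: D(K, A2) = 02; 02 ⊕ DA = D8.
P[2]: D(K, 09) = 9B; 9B ⊕ A2 = 39.
P[3]: D(K, A7) = 7D; 7D ⊕ 09 = 74.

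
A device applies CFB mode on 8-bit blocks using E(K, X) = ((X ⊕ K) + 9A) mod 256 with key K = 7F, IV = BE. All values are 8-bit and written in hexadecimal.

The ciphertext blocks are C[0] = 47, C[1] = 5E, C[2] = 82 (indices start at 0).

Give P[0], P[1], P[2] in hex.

P[0] = 1C, P[1] = 8C, P[2] = 39

CFB decryption: P_i = C_i ⊕ E(K, C_{i−1}), with C_{−1} = IV.
P[0]: E(K, BE) = 5B; 47 ⊕ 5B = 1C.
P[1]: E(K, 47) = D2; 5E ⊕ D2 = 8C.
P[2]: E(K, 5E) = BB; 82 ⊕ BB = 39.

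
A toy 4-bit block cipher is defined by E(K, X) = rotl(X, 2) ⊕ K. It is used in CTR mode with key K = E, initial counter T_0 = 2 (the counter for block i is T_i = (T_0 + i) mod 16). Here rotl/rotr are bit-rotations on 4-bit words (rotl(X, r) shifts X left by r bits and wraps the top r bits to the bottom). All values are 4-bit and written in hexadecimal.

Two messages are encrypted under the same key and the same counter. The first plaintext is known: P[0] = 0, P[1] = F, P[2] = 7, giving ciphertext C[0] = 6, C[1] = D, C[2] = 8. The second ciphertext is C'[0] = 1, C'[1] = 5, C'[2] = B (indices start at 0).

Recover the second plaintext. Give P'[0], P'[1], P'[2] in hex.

P'[0] = 7, P'[1] = 7, P'[2] = 4

In CTR with a reused counter, both messages share the same keystream S_i, so C_i ⊕ C'_i = P_i ⊕ P'_i and thus P'_i = P_i ⊕ C_i ⊕ C'_i.
P'[0]: 0 ⊕ 6 ⊕ 1 = 7.
P'[1]: F ⊕ D ⊕ 5 = 7.
P'[2]: 7 ⊕ 8 ⊕ B = 4.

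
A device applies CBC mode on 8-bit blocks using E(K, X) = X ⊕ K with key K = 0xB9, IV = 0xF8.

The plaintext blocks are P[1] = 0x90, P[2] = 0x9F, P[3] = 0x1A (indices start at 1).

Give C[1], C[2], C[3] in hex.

C[1] = 0xD1, C[2] = 0xF7, C[3] = 0x54

CBC encryption: C_i = E(K, P_i ⊕ C_{i−1}), with C_{0} = IV.
C[1]: P[1] ⊕ 0xF8 = 0x68; E(K, 0x68) = 0xD1.
C[2]: P[2] ⊕ 0xD1 = 0x4E; E(K, 0x4E) = 0xF7.
C[3]: P[3] ⊕ 0xF7 = 0xED; E(K, 0xED) = 0x54.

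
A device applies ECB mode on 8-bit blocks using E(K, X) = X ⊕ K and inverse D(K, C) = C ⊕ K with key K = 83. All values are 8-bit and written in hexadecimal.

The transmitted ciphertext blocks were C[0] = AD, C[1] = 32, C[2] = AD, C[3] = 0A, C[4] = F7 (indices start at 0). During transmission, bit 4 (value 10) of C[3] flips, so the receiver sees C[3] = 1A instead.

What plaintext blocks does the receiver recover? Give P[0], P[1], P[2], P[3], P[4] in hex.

ECB decryption: P_i = D(K, C_i).
Only C[3] changed, to 1A. In ECB, a change in C_i affects only P_i. Decrypting the received ciphertext:
P[0]: D(K, AD) = 2E.
P[1]: D(K, 32) = B1.
P[2]: D(K, AD) = 2E.
P[3]: D(K, 1A) = 99.
P[4]: D(K, F7) = 74.
Blocks that differ from the original plaintext: P[3].

P[0] = 2E, P[1] = B1, P[2] = 2E, P[3] = 99, P[4] = 74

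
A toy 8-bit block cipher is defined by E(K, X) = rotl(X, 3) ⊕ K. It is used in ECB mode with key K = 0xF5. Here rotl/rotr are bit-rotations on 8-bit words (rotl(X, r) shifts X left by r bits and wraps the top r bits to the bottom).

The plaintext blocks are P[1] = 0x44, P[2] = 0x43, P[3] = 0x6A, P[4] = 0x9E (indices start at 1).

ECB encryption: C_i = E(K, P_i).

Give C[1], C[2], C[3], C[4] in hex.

C[1] = 0xD7, C[2] = 0xEF, C[3] = 0xA6, C[4] = 0x01

C[1]: E(K, 0x44) = 0xD7.
C[2]: E(K, 0x43) = 0xEF.
C[3]: E(K, 0x6A) = 0xA6.
C[4]: E(K, 0x9E) = 0x01.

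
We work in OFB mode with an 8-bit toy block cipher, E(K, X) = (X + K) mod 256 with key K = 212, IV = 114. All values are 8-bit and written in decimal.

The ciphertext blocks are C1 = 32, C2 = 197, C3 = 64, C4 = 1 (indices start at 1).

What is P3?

OFB decryption: S_i = E(K, S_{i−1}) with S_{0} = IV; P_i = C_i ⊕ S_i.
P1: S = E(K, 114) = 70; 32 ⊕ 70 = 102.
P2: S = E(K, 70) = 26; 197 ⊕ 26 = 223.
P3: S = E(K, 26) = 238; 64 ⊕ 238 = 174.

P3 = 174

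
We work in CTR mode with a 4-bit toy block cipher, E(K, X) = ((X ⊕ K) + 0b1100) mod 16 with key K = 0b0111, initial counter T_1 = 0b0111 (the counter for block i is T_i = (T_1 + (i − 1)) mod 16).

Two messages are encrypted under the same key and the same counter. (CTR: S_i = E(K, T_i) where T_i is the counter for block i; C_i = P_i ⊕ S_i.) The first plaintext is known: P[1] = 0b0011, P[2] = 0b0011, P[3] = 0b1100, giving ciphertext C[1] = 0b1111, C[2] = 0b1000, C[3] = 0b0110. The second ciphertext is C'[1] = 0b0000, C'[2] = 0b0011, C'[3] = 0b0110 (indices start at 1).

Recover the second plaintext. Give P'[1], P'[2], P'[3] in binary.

P'[1] = 0b1100, P'[2] = 0b1000, P'[3] = 0b1100

In CTR with a reused counter, both messages share the same keystream S_i, so C_i ⊕ C'_i = P_i ⊕ P'_i and thus P'_i = P_i ⊕ C_i ⊕ C'_i.
P'[1]: 0b0011 ⊕ 0b1111 ⊕ 0b0000 = 0b1100.
P'[2]: 0b0011 ⊕ 0b1000 ⊕ 0b0011 = 0b1000.
P'[3]: 0b1100 ⊕ 0b0110 ⊕ 0b0110 = 0b1100.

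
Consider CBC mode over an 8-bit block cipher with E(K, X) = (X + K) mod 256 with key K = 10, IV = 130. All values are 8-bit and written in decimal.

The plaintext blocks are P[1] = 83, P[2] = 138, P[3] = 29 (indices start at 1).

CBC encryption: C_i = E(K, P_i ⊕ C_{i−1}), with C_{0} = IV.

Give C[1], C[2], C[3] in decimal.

C[1] = 219, C[2] = 91, C[3] = 80

C[1]: P[1] ⊕ 130 = 209; E(K, 209) = 219.
C[2]: P[2] ⊕ 219 = 81; E(K, 81) = 91.
C[3]: P[3] ⊕ 91 = 70; E(K, 70) = 80.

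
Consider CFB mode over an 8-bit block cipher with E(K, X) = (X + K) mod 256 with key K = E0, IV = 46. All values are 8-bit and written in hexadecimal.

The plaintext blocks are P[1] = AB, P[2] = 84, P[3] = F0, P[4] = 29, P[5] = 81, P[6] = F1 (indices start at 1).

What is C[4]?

CFB encryption: C_i = P_i ⊕ E(K, C_{i−1}), with C_{0} = IV.
C[1]: E(K, 46) = 26; AB ⊕ 26 = 8D.
C[2]: E(K, 8D) = 6D; 84 ⊕ 6D = E9.
C[3]: E(K, E9) = C9; F0 ⊕ C9 = 39.
C[4]: E(K, 39) = 19; 29 ⊕ 19 = 30.

C[4] = 30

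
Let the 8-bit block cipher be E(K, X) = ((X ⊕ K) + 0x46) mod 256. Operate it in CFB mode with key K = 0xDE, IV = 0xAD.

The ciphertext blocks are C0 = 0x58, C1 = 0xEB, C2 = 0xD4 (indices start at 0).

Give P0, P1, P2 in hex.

CFB decryption: P_i = C_i ⊕ E(K, C_{i−1}), with C_{−1} = IV.
P0: E(K, 0xAD) = 0xB9; 0x58 ⊕ 0xB9 = 0xE1.
P1: E(K, 0x58) = 0xCC; 0xEB ⊕ 0xCC = 0x27.
P2: E(K, 0xEB) = 0x7B; 0xD4 ⊕ 0x7B = 0xAF.

P0 = 0xE1, P1 = 0x27, P2 = 0xAF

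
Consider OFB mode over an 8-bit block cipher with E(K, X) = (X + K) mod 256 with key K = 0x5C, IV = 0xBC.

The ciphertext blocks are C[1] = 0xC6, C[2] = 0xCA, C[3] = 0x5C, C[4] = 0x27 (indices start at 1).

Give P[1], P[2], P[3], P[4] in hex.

OFB decryption: S_i = E(K, S_{i−1}) with S_{0} = IV; P_i = C_i ⊕ S_i.
P[1]: S = E(K, 0xBC) = 0x18; 0xC6 ⊕ 0x18 = 0xDE.
P[2]: S = E(K, 0x18) = 0x74; 0xCA ⊕ 0x74 = 0xBE.
P[3]: S = E(K, 0x74) = 0xD0; 0x5C ⊕ 0xD0 = 0x8C.
P[4]: S = E(K, 0xD0) = 0x2C; 0x27 ⊕ 0x2C = 0x0B.

P[1] = 0xDE, P[2] = 0xBE, P[3] = 0x8C, P[4] = 0x0B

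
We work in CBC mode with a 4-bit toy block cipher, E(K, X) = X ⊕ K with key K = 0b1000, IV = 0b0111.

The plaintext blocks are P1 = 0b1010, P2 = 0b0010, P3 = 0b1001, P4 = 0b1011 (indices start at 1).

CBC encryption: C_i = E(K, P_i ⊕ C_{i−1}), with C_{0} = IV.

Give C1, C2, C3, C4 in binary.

C1 = 0b0101, C2 = 0b1111, C3 = 0b1110, C4 = 0b1101

C1: P1 ⊕ 0b0111 = 0b1101; E(K, 0b1101) = 0b0101.
C2: P2 ⊕ 0b0101 = 0b0111; E(K, 0b0111) = 0b1111.
C3: P3 ⊕ 0b1111 = 0b0110; E(K, 0b0110) = 0b1110.
C4: P4 ⊕ 0b1110 = 0b0101; E(K, 0b0101) = 0b1101.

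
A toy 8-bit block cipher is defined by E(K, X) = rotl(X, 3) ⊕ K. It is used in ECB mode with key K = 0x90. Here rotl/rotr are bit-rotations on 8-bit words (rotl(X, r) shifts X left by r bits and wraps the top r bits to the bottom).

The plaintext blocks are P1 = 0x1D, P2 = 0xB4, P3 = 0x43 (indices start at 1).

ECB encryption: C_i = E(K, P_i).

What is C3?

C3 = 0x8A

C3: E(K, 0x43) = 0x8A.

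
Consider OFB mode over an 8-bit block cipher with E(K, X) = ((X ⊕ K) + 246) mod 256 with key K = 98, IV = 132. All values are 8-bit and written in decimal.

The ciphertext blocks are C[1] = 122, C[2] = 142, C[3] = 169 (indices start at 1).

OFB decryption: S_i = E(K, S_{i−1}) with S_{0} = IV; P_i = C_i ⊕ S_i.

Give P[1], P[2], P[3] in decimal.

P[1]: S = E(K, 132) = 220; 122 ⊕ 220 = 166.
P[2]: S = E(K, 220) = 180; 142 ⊕ 180 = 58.
P[3]: S = E(K, 180) = 204; 169 ⊕ 204 = 101.

P[1] = 166, P[2] = 58, P[3] = 101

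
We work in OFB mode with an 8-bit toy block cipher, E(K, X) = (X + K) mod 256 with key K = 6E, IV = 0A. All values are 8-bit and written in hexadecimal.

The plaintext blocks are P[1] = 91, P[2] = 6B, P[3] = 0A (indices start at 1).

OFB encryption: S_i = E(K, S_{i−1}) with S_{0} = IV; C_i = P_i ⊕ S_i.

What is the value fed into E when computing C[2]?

C[1]: S = E(K, 0A) = 78; 91 ⊕ 78 = E9.
C[2]: S = E(K, 78) = E6; 6B ⊕ E6 = 8D.
So the input to E for block [2] is 78.

78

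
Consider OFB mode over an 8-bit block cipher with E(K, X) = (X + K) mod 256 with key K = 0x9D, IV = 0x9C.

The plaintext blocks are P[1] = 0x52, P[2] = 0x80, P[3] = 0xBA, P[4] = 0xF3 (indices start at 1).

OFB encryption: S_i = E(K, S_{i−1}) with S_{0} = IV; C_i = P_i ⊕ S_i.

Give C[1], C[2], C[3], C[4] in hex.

C[1] = 0x6B, C[2] = 0x56, C[3] = 0xC9, C[4] = 0xE3

C[1]: S = E(K, 0x9C) = 0x39; 0x52 ⊕ 0x39 = 0x6B.
C[2]: S = E(K, 0x39) = 0xD6; 0x80 ⊕ 0xD6 = 0x56.
C[3]: S = E(K, 0xD6) = 0x73; 0xBA ⊕ 0x73 = 0xC9.
C[4]: S = E(K, 0x73) = 0x10; 0xF3 ⊕ 0x10 = 0xE3.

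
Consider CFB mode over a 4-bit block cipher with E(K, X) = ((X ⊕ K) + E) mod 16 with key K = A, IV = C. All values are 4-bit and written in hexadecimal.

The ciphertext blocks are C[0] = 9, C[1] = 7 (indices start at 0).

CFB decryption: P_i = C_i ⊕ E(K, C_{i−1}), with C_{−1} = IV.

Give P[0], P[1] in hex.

P[0] = D, P[1] = 6

P[0]: E(K, C) = 4; 9 ⊕ 4 = D.
P[1]: E(K, 9) = 1; 7 ⊕ 1 = 6.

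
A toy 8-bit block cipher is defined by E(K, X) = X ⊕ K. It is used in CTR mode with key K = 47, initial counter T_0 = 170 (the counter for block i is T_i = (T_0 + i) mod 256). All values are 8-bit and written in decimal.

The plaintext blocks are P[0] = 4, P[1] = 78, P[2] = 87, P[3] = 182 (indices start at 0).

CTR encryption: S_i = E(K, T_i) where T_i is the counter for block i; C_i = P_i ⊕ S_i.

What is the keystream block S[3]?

130

C[0]: T = 170, S = E(K, T) = 133; 4 ⊕ 133 = 129.
C[1]: T = 171, S = E(K, T) = 132; 78 ⊕ 132 = 202.
C[2]: T = 172, S = E(K, T) = 131; 87 ⊕ 131 = 212.
C[3]: T = 173, S = E(K, T) = 130; 182 ⊕ 130 = 52.
So S[3] = 130.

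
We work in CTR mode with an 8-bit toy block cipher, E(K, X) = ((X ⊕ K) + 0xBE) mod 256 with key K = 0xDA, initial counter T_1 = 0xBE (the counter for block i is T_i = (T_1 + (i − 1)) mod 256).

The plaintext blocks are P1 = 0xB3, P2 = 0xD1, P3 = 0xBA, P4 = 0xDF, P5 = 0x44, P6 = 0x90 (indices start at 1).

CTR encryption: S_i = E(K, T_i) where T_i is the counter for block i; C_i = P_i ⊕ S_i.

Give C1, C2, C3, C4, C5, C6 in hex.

C1 = 0x91, C2 = 0xF2, C3 = 0x62, C4 = 0x06, C5 = 0x92, C6 = 0x47

C1: T = 0xBE, S = E(K, T) = 0x22; 0xB3 ⊕ 0x22 = 0x91.
C2: T = 0xBF, S = E(K, T) = 0x23; 0xD1 ⊕ 0x23 = 0xF2.
C3: T = 0xC0, S = E(K, T) = 0xD8; 0xBA ⊕ 0xD8 = 0x62.
C4: T = 0xC1, S = E(K, T) = 0xD9; 0xDF ⊕ 0xD9 = 0x06.
C5: T = 0xC2, S = E(K, T) = 0xD6; 0x44 ⊕ 0xD6 = 0x92.
C6: T = 0xC3, S = E(K, T) = 0xD7; 0x90 ⊕ 0xD7 = 0x47.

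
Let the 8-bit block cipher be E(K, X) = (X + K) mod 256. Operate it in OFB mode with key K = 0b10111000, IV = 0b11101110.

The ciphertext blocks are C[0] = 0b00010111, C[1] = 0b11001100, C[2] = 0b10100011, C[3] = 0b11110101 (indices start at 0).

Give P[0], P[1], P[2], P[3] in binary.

P[0] = 0b10110001, P[1] = 0b10010010, P[2] = 0b10110101, P[3] = 0b00111011

OFB decryption: S_i = E(K, S_{i−1}) with S_{−1} = IV; P_i = C_i ⊕ S_i.
P[0]: S = E(K, 0b11101110) = 0b10100110; 0b00010111 ⊕ 0b10100110 = 0b10110001.
P[1]: S = E(K, 0b10100110) = 0b01011110; 0b11001100 ⊕ 0b01011110 = 0b10010010.
P[2]: S = E(K, 0b01011110) = 0b00010110; 0b10100011 ⊕ 0b00010110 = 0b10110101.
P[3]: S = E(K, 0b00010110) = 0b11001110; 0b11110101 ⊕ 0b11001110 = 0b00111011.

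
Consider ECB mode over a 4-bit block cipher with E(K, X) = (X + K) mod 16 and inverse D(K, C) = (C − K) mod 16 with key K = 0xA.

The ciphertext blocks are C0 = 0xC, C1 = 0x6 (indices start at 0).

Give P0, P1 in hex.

ECB decryption: P_i = D(K, C_i).
P0: D(K, 0xC) = 0x2.
P1: D(K, 0x6) = 0xC.

P0 = 0x2, P1 = 0xC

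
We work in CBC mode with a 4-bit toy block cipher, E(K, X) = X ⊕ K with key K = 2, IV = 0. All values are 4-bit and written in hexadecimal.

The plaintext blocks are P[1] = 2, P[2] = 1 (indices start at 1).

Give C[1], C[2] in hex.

CBC encryption: C_i = E(K, P_i ⊕ C_{i−1}), with C_{0} = IV.
C[1]: P[1] ⊕ 0 = 2; E(K, 2) = 0.
C[2]: P[2] ⊕ 0 = 1; E(K, 1) = 3.

C[1] = 0, C[2] = 3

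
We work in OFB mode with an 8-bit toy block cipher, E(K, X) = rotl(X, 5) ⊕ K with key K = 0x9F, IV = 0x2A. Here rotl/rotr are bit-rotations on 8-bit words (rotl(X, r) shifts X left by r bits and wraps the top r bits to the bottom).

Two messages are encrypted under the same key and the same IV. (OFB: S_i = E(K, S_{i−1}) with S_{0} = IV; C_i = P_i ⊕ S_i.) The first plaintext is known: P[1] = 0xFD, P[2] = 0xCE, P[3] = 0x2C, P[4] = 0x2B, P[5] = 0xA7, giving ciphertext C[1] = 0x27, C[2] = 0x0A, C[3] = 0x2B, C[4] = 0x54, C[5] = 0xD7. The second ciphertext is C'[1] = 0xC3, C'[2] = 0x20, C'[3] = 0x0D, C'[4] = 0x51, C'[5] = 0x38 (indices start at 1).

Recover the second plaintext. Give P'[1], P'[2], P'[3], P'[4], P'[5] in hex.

P'[1] = 0x19, P'[2] = 0xE4, P'[3] = 0x0A, P'[4] = 0x2E, P'[5] = 0x48

In OFB with a reused IV, both messages share the same keystream S_i, so C_i ⊕ C'_i = P_i ⊕ P'_i and thus P'_i = P_i ⊕ C_i ⊕ C'_i.
P'[1]: 0xFD ⊕ 0x27 ⊕ 0xC3 = 0x19.
P'[2]: 0xCE ⊕ 0x0A ⊕ 0x20 = 0xE4.
P'[3]: 0x2C ⊕ 0x2B ⊕ 0x0D = 0x0A.
P'[4]: 0x2B ⊕ 0x54 ⊕ 0x51 = 0x2E.
P'[5]: 0xA7 ⊕ 0xD7 ⊕ 0x38 = 0x48.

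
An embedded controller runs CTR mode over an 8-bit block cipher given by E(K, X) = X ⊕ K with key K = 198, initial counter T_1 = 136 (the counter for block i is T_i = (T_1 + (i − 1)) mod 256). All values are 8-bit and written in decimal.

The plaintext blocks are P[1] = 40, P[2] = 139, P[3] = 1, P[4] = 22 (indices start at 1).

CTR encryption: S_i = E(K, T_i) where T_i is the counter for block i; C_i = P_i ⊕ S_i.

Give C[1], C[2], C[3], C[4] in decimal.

C[1] = 102, C[2] = 196, C[3] = 77, C[4] = 91

C[1]: T = 136, S = E(K, T) = 78; 40 ⊕ 78 = 102.
C[2]: T = 137, S = E(K, T) = 79; 139 ⊕ 79 = 196.
C[3]: T = 138, S = E(K, T) = 76; 1 ⊕ 76 = 77.
C[4]: T = 139, S = E(K, T) = 77; 22 ⊕ 77 = 91.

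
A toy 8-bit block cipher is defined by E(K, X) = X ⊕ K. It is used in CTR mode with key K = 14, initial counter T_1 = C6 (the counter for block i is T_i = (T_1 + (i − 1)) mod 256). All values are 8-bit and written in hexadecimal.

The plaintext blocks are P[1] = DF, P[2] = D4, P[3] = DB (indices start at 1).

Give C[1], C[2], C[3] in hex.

C[1] = 0D, C[2] = 07, C[3] = 07

CTR encryption: S_i = E(K, T_i) where T_i is the counter for block i; C_i = P_i ⊕ S_i.
C[1]: T = C6, S = E(K, T) = D2; DF ⊕ D2 = 0D.
C[2]: T = C7, S = E(K, T) = D3; D4 ⊕ D3 = 07.
C[3]: T = C8, S = E(K, T) = DC; DB ⊕ DC = 07.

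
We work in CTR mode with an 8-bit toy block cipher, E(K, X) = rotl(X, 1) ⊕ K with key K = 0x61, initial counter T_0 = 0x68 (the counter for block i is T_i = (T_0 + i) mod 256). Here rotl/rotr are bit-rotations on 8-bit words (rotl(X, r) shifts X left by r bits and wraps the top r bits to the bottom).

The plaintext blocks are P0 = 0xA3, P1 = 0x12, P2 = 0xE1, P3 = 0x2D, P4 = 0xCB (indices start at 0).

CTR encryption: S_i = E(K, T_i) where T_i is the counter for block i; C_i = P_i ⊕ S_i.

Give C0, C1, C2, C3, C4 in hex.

C0: T = 0x68, S = E(K, T) = 0xB1; 0xA3 ⊕ 0xB1 = 0x12.
C1: T = 0x69, S = E(K, T) = 0xB3; 0x12 ⊕ 0xB3 = 0xA1.
C2: T = 0x6A, S = E(K, T) = 0xB5; 0xE1 ⊕ 0xB5 = 0x54.
C3: T = 0x6B, S = E(K, T) = 0xB7; 0x2D ⊕ 0xB7 = 0x9A.
C4: T = 0x6C, S = E(K, T) = 0xB9; 0xCB ⊕ 0xB9 = 0x72.

C0 = 0x12, C1 = 0xA1, C2 = 0x54, C3 = 0x9A, C4 = 0x72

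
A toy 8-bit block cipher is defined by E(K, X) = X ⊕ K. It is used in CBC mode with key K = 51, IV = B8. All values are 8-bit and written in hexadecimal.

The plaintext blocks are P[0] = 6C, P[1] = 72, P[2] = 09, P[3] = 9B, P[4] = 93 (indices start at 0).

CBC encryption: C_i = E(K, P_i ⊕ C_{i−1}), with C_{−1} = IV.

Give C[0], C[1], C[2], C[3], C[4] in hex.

C[0] = 85, C[1] = A6, C[2] = FE, C[3] = 34, C[4] = F6

C[0]: P[0] ⊕ B8 = D4; E(K, D4) = 85.
C[1]: P[1] ⊕ 85 = F7; E(K, F7) = A6.
C[2]: P[2] ⊕ A6 = AF; E(K, AF) = FE.
C[3]: P[3] ⊕ FE = 65; E(K, 65) = 34.
C[4]: P[4] ⊕ 34 = A7; E(K, A7) = F6.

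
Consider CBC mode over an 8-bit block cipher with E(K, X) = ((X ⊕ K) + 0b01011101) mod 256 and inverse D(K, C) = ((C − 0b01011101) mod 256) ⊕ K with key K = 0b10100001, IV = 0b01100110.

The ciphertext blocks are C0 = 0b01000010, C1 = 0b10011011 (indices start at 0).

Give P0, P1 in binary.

P0 = 0b00100010, P1 = 0b11011101

CBC decryption: P_i = D(K, C_i) ⊕ C_{i−1}, with C_{−1} = IV.
P0: D(K, 0b01000010) = 0b01000100; 0b01000100 ⊕ 0b01100110 = 0b00100010.
P1: D(K, 0b10011011) = 0b10011111; 0b10011111 ⊕ 0b01000010 = 0b11011101.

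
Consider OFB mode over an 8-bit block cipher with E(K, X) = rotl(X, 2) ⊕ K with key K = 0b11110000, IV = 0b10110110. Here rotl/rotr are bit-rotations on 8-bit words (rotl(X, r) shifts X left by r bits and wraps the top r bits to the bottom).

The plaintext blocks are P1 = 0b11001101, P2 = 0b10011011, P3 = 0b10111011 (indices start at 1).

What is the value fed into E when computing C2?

OFB encryption: S_i = E(K, S_{i−1}) with S_{0} = IV; C_i = P_i ⊕ S_i.
C1: S = E(K, 0b10110110) = 0b00101010; 0b11001101 ⊕ 0b00101010 = 0b11100111.
C2: S = E(K, 0b00101010) = 0b01011000; 0b10011011 ⊕ 0b01011000 = 0b11000011.
So the input to E for block 2 is 0b00101010.

0b00101010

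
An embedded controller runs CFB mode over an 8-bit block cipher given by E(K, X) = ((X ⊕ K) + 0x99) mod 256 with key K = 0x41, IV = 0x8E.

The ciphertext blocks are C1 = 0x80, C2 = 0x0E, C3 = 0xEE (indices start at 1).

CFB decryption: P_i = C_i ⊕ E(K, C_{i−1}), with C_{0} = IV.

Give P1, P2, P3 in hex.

P1: E(K, 0x8E) = 0x68; 0x80 ⊕ 0x68 = 0xE8.
P2: E(K, 0x80) = 0x5A; 0x0E ⊕ 0x5A = 0x54.
P3: E(K, 0x0E) = 0xE8; 0xEE ⊕ 0xE8 = 0x06.

P1 = 0xE8, P2 = 0x54, P3 = 0x06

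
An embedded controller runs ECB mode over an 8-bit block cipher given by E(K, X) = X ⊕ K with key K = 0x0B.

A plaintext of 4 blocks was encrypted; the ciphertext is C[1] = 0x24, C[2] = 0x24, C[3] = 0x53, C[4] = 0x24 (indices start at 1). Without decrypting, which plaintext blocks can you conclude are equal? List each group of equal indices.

ECB encrypts each block independently with the same key, so equal ciphertext blocks imply equal plaintext blocks.
C[1] = C[2] = C[4] = 0x24, so P[1] = P[2] = P[4].

P[1] = P[2] = P[4]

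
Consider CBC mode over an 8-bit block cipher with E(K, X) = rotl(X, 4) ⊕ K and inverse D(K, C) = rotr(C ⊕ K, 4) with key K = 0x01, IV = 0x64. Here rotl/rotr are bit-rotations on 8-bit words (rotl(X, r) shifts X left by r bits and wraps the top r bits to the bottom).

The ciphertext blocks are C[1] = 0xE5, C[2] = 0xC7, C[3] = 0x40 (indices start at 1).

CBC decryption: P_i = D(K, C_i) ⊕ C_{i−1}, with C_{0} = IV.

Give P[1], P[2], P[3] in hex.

P[1] = 0x2A, P[2] = 0x89, P[3] = 0xD3

P[1]: D(K, 0xE5) = 0x4E; 0x4E ⊕ 0x64 = 0x2A.
P[2]: D(K, 0xC7) = 0x6C; 0x6C ⊕ 0xE5 = 0x89.
P[3]: D(K, 0x40) = 0x14; 0x14 ⊕ 0xC7 = 0xD3.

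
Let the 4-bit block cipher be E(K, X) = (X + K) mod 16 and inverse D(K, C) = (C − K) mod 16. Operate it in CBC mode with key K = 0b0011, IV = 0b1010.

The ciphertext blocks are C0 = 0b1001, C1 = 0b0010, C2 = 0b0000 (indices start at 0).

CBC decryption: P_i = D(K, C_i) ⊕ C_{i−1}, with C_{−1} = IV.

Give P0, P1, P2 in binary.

P0: D(K, 0b1001) = 0b0110; 0b0110 ⊕ 0b1010 = 0b1100.
P1: D(K, 0b0010) = 0b1111; 0b1111 ⊕ 0b1001 = 0b0110.
P2: D(K, 0b0000) = 0b1101; 0b1101 ⊕ 0b0010 = 0b1111.

P0 = 0b1100, P1 = 0b0110, P2 = 0b1111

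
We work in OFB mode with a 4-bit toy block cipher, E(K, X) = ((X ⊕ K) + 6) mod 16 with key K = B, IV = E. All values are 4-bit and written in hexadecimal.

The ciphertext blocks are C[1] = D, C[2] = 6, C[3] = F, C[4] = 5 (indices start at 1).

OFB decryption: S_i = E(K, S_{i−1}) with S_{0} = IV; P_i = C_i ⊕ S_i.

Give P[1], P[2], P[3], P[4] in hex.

P[1]: S = E(K, E) = B; D ⊕ B = 6.
P[2]: S = E(K, B) = 6; 6 ⊕ 6 = 0.
P[3]: S = E(K, 6) = 3; F ⊕ 3 = C.
P[4]: S = E(K, 3) = E; 5 ⊕ E = B.

P[1] = 6, P[2] = 0, P[3] = C, P[4] = B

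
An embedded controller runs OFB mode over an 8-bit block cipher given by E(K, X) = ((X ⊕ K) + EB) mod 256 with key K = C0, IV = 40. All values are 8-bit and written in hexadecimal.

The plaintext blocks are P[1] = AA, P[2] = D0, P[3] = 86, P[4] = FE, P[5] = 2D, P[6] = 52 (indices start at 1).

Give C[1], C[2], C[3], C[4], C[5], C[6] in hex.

C[1] = C1, C[2] = 46, C[3] = C7, C[4] = 92, C[5] = BA, C[6] = 10

OFB encryption: S_i = E(K, S_{i−1}) with S_{0} = IV; C_i = P_i ⊕ S_i.
C[1]: S = E(K, 40) = 6B; AA ⊕ 6B = C1.
C[2]: S = E(K, 6B) = 96; D0 ⊕ 96 = 46.
C[3]: S = E(K, 96) = 41; 86 ⊕ 41 = C7.
C[4]: S = E(K, 41) = 6C; FE ⊕ 6C = 92.
C[5]: S = E(K, 6C) = 97; 2D ⊕ 97 = BA.
C[6]: S = E(K, 97) = 42; 52 ⊕ 42 = 10.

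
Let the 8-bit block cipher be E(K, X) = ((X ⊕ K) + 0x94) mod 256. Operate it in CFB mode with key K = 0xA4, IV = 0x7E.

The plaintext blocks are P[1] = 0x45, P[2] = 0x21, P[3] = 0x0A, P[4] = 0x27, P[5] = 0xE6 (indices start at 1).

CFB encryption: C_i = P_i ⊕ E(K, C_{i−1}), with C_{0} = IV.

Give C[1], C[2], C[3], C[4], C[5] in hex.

C[1] = 0x2B, C[2] = 0x02, C[3] = 0x30, C[4] = 0x0F, C[5] = 0xD9

C[1]: E(K, 0x7E) = 0x6E; 0x45 ⊕ 0x6E = 0x2B.
C[2]: E(K, 0x2B) = 0x23; 0x21 ⊕ 0x23 = 0x02.
C[3]: E(K, 0x02) = 0x3A; 0x0A ⊕ 0x3A = 0x30.
C[4]: E(K, 0x30) = 0x28; 0x27 ⊕ 0x28 = 0x0F.
C[5]: E(K, 0x0F) = 0x3F; 0xE6 ⊕ 0x3F = 0xD9.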